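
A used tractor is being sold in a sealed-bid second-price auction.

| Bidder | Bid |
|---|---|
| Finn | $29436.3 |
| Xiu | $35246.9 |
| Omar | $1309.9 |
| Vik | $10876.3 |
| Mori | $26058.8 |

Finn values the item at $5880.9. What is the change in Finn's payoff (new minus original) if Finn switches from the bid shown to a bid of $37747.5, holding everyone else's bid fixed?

−$29366

The highest bid among the other bidders is $35246.9; Finn's bid doesn't change that.
Original bid $29436.3: Finn is not highest (top rival bid is $35246.9); payoff $0.
Alternative bid $37747.5: Finn is highest, pays the top rival bid $35246.9; payoff $5880.9 − $35246.9 = −$29366.
Change in payoff = −$29366 − ($0) = −$29366.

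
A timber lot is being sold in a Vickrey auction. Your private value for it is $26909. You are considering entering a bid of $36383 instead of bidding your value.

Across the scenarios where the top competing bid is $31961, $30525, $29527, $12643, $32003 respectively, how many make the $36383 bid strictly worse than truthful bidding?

The deviation hurts exactly when the highest competing bid lies strictly between $26909 and $36383 — overbidding then wins at a price above your value.
$31961: inside the interval → strictly worse (loss $5052).
$30525: inside the interval → strictly worse (loss $3616).
$29527: inside the interval → strictly worse (loss $2618).
$12643: below both → same outcome either way.
$32003: inside the interval → strictly worse (loss $5094).
Count: 4.

4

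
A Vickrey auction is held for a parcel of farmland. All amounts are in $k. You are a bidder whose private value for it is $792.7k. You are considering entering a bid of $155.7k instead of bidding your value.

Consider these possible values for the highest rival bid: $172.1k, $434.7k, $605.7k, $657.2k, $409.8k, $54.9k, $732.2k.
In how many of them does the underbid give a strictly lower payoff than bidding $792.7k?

6

The deviation hurts exactly when the highest competing bid lies strictly between $155.7k and $792.7k — underbidding then forfeits a profitable win.
$172.1k: inside the interval → strictly worse (loss $620.6k).
$434.7k: inside the interval → strictly worse (loss $358k).
$605.7k: inside the interval → strictly worse (loss $187k).
$657.2k: inside the interval → strictly worse (loss $135.5k).
$409.8k: inside the interval → strictly worse (loss $382.9k).
$54.9k: below both → same outcome either way.
$732.2k: inside the interval → strictly worse (loss $60.5k).
Count: 6.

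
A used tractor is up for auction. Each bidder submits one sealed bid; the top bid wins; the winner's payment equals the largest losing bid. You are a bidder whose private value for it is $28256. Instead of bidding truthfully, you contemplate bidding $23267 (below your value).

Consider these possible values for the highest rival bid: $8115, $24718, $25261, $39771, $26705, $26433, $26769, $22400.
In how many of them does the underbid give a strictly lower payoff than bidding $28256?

The deviation hurts exactly when the highest competing bid lies strictly between $23267 and $28256 — underbidding then forfeits a profitable win.
$8115: below both → same outcome either way.
$24718: inside the interval → strictly worse (loss $3538).
$25261: inside the interval → strictly worse (loss $2995).
$39771: above both → same outcome either way.
$26705: inside the interval → strictly worse (loss $1551).
$26433: inside the interval → strictly worse (loss $1823).
$26769: inside the interval → strictly worse (loss $1487).
$22400: below both → same outcome either way.
Count: 5.

5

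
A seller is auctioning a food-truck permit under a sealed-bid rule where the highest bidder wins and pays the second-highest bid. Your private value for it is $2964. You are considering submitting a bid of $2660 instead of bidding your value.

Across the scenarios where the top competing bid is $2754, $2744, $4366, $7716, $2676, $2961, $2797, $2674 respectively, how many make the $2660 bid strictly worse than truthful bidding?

6

The deviation hurts exactly when the highest competing bid lies strictly between $2660 and $2964 — underbidding then forfeits a profitable win.
$2754: inside the interval → strictly worse (loss $210).
$2744: inside the interval → strictly worse (loss $220).
$4366: above both → same outcome either way.
$7716: above both → same outcome either way.
$2676: inside the interval → strictly worse (loss $288).
$2961: inside the interval → strictly worse (loss $3).
$2797: inside the interval → strictly worse (loss $167).
$2674: inside the interval → strictly worse (loss $290).
Count: 6.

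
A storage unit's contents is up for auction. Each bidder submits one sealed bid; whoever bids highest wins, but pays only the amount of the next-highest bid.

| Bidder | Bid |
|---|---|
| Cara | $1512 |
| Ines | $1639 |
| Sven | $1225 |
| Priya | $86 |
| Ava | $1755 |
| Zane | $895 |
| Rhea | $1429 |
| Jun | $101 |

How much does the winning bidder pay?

Highest bid: Ava at $1755, so Ava wins.
Second-highest bid: Ines at $1639 — that is the price the winner pays.

$1639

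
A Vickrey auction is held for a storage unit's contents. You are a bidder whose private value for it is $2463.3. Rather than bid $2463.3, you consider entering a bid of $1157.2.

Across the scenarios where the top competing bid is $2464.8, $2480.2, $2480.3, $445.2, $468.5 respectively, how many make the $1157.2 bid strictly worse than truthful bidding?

0

The deviation hurts exactly when the highest competing bid lies strictly between $1157.2 and $2463.3 — underbidding then forfeits a profitable win.
$2464.8: above both → same outcome either way.
$2480.2: above both → same outcome either way.
$2480.3: above both → same outcome either way.
$445.2: below both → same outcome either way.
$468.5: below both → same outcome either way.
Count: 0.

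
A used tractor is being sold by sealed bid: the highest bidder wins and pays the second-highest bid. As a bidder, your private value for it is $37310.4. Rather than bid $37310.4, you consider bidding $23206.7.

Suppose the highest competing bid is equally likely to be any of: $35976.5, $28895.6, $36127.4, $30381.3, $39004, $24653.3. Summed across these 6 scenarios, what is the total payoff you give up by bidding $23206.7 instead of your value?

The deviation costs you only when the competing bid falls strictly between $23206.7 and $37310.4; elsewhere both bids give the same outcome.
$35976.5: truthful payoff $1333.9, deviation payoff $0 → loss $1333.9.
$28895.6: truthful payoff $8414.8, deviation payoff $0 → loss $8414.8.
$36127.4: truthful payoff $1183, deviation payoff $0 → loss $1183.
$30381.3: truthful payoff $6929.1, deviation payoff $0 → loss $6929.1.
$39004: outcomes coincide → loss $0.
$24653.3: truthful payoff $12657.1, deviation payoff $0 → loss $12657.1.
Total loss = $1333.9 + $8414.8 + $1183 + $6929.1 + $12657.1 = $30517.9.

$30517.9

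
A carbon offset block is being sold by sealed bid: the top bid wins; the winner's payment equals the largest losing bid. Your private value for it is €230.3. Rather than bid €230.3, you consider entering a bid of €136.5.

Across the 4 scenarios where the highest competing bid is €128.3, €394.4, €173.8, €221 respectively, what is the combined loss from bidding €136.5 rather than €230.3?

The deviation costs you only when the competing bid falls strictly between €136.5 and €230.3; elsewhere both bids give the same outcome.
€128.3: outcomes coincide → loss €0.
€394.4: outcomes coincide → loss €0.
€173.8: truthful payoff €56.5, deviation payoff €0 → loss €56.5.
€221: truthful payoff €9.3, deviation payoff €0 → loss €9.3.
Total loss = €56.5 + €9.3 = €65.8.
In a second-price auction your bid sets only whether you win, not what you pay, so bidding your true value is weakly dominant.

€65.8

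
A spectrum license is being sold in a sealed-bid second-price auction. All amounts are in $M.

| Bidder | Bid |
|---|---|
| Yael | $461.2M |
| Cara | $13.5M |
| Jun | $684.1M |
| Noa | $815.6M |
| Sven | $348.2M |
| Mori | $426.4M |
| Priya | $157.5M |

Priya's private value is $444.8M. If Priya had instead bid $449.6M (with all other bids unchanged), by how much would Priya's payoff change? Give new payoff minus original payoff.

The highest bid among the other bidders is $815.6M; Priya's bid doesn't change that.
Original bid $157.5M: Priya is not highest (top rival bid is $815.6M); payoff $0M.
Alternative bid $449.6M: Priya is not highest (top rival bid is $815.6M); payoff $0M.
Change in payoff = $0M − ($0M) = $0M.

$0M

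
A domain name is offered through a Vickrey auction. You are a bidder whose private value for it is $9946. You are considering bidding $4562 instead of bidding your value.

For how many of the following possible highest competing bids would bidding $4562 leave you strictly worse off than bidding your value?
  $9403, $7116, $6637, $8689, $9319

The deviation hurts exactly when the highest competing bid lies strictly between $4562 and $9946 — underbidding then forfeits a profitable win.
$9403: inside the interval → strictly worse (loss $543).
$7116: inside the interval → strictly worse (loss $2830).
$6637: inside the interval → strictly worse (loss $3309).
$8689: inside the interval → strictly worse (loss $1257).
$9319: inside the interval → strictly worse (loss $627).
Count: 5.

5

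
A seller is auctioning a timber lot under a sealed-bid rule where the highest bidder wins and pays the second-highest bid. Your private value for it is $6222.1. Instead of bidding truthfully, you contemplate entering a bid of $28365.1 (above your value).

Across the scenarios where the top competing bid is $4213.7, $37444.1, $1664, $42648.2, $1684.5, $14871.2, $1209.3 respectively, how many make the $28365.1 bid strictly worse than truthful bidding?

The deviation hurts exactly when the highest competing bid lies strictly between $6222.1 and $28365.1 — overbidding then wins at a price above your value.
$4213.7: below both → same outcome either way.
$37444.1: above both → same outcome either way.
$1664: below both → same outcome either way.
$42648.2: above both → same outcome either way.
$1684.5: below both → same outcome either way.
$14871.2: inside the interval → strictly worse (loss $8649.1).
$1209.3: below both → same outcome either way.
Count: 1.

1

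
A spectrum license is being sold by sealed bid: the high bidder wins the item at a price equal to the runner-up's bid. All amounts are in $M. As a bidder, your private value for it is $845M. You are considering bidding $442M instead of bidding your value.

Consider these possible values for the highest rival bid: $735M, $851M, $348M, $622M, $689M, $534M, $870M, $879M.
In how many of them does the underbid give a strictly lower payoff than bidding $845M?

The deviation hurts exactly when the highest competing bid lies strictly between $442M and $845M — underbidding then forfeits a profitable win.
$735M: inside the interval → strictly worse (loss $110M).
$851M: above both → same outcome either way.
$348M: below both → same outcome either way.
$622M: inside the interval → strictly worse (loss $223M).
$689M: inside the interval → strictly worse (loss $156M).
$534M: inside the interval → strictly worse (loss $311M).
$870M: above both → same outcome either way.
$879M: above both → same outcome either way.
Count: 4.

4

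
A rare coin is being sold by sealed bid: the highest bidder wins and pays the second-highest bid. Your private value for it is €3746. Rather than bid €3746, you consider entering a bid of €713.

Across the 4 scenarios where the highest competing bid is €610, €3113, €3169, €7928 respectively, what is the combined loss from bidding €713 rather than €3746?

The deviation costs you only when the competing bid falls strictly between €713 and €3746; elsewhere both bids give the same outcome.
€610: outcomes coincide → loss €0.
€3113: truthful payoff €633, deviation payoff €0 → loss €633.
€3169: truthful payoff €577, deviation payoff €0 → loss €577.
€7928: outcomes coincide → loss €0.
Total loss = €633 + €577 = €1210.

€1210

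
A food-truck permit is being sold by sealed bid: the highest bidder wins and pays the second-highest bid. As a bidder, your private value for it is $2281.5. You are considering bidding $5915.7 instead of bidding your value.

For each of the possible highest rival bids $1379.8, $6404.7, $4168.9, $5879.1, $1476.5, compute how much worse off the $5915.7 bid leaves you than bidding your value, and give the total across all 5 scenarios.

$5485

The deviation costs you only when the competing bid falls strictly between $2281.5 and $5915.7; elsewhere both bids give the same outcome.
$1379.8: outcomes coincide → loss $0.
$6404.7: outcomes coincide → loss $0.
$4168.9: truthful payoff $0, deviation payoff −$1887.4 → loss $1887.4.
$5879.1: truthful payoff $0, deviation payoff −$3597.6 → loss $3597.6.
$1476.5: outcomes coincide → loss $0.
Total loss = $1887.4 + $3597.6 = $5485.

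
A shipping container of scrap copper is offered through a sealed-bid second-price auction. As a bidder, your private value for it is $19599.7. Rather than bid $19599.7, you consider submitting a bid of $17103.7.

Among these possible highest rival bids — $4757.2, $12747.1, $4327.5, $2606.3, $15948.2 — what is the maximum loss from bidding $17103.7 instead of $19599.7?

$4757.2: same outcome either way → loss $0.
$12747.1: same outcome either way → loss $0.
$4327.5: same outcome either way → loss $0.
$2606.3: same outcome either way → loss $0.
$15948.2: same outcome either way → loss $0.
Maximum loss: $0.

$0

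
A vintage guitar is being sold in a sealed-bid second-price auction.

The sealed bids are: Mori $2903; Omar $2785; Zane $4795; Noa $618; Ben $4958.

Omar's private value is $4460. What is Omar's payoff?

$0

Highest bid: Ben at $4958, so Ben wins.
Second-highest bid: Zane at $4795 — that is the price the winner pays.
Omar did not win, so Omar pays nothing and receives nothing: payoff $0.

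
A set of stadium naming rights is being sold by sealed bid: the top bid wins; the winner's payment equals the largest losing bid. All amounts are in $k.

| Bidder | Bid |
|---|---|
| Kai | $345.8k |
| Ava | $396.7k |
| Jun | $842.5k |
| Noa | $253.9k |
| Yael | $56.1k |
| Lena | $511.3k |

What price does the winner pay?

$511.3k

Highest bid: Jun at $842.5k, so Jun wins.
Second-highest bid: Lena at $511.3k — that is the price the winner pays.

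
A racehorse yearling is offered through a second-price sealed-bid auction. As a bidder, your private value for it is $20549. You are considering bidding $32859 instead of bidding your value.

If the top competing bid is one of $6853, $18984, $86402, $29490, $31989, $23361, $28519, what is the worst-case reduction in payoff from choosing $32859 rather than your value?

$11440

$6853: same outcome either way → loss $0.
$18984: same outcome either way → loss $0.
$86402: same outcome either way → loss $0.
$29490: truthful gives $0, deviation gives −$8941 → loss $8941.
$31989: truthful gives $0, deviation gives −$11440 → loss $11440.
$23361: truthful gives $0, deviation gives −$2812 → loss $2812.
$28519: truthful gives $0, deviation gives −$7970 → loss $7970.
Maximum loss: $11440.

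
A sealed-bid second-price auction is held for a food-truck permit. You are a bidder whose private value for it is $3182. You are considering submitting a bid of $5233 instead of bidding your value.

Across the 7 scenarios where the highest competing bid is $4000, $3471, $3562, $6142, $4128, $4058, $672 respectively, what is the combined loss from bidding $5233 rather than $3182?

$3309

The deviation costs you only when the competing bid falls strictly between $3182 and $5233; elsewhere both bids give the same outcome.
$4000: truthful payoff $0, deviation payoff −$818 → loss $818.
$3471: truthful payoff $0, deviation payoff −$289 → loss $289.
$3562: truthful payoff $0, deviation payoff −$380 → loss $380.
$6142: outcomes coincide → loss $0.
$4128: truthful payoff $0, deviation payoff −$946 → loss $946.
$4058: truthful payoff $0, deviation payoff −$876 → loss $876.
$672: outcomes coincide → loss $0.
Total loss = $818 + $289 + $380 + $946 + $876 = $3309.
Because the price is fixed by the runner-up's bid, deviating from your value can only change a good outcome into a bad one — never the reverse.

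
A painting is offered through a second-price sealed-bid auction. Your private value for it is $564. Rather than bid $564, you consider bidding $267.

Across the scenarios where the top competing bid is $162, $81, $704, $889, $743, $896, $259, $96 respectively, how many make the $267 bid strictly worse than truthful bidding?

0

The deviation hurts exactly when the highest competing bid lies strictly between $267 and $564 — underbidding then forfeits a profitable win.
$162: below both → same outcome either way.
$81: below both → same outcome either way.
$704: above both → same outcome either way.
$889: above both → same outcome either way.
$743: above both → same outcome either way.
$896: above both → same outcome either way.
$259: below both → same outcome either way.
$96: below both → same outcome either way.
Count: 0.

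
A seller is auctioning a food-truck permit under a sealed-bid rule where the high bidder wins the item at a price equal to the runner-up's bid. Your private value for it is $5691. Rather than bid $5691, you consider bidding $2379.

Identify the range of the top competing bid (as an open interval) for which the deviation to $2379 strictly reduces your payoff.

If the competing bid is below $2379, both bids win at the same price — no difference.
If it is above $5691, both bids lose — no difference.
If it lies strictly between $2379 and $5691, bidding your value wins at a price below your value (positive payoff) while bidding $2379 loses (payoff 0).
So the deviation strictly hurts on the open interval ($2379, $5691).

($2379, $5691)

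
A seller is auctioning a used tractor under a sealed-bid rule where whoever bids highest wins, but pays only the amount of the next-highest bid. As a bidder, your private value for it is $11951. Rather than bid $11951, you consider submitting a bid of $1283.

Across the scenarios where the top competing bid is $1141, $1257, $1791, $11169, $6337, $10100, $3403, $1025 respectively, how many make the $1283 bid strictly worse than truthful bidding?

5

The deviation hurts exactly when the highest competing bid lies strictly between $1283 and $11951 — underbidding then forfeits a profitable win.
$1141: below both → same outcome either way.
$1257: below both → same outcome either way.
$1791: inside the interval → strictly worse (loss $10160).
$11169: inside the interval → strictly worse (loss $782).
$6337: inside the interval → strictly worse (loss $5614).
$10100: inside the interval → strictly worse (loss $1851).
$3403: inside the interval → strictly worse (loss $8548).
$1025: below both → same outcome either way.
Count: 5.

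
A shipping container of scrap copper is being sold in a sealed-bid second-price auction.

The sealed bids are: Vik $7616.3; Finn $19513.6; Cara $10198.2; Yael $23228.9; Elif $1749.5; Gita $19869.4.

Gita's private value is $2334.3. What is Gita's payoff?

$0

Highest bid: Yael at $23228.9, so Yael wins.
Second-highest bid: Gita at $19869.4 — that is the price the winner pays.
Gita did not win, so Gita pays nothing and receives nothing: payoff $0.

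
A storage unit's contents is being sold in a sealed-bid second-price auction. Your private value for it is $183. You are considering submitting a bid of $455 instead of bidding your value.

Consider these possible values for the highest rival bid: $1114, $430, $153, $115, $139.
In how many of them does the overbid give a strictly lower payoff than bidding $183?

1

The deviation hurts exactly when the highest competing bid lies strictly between $183 and $455 — overbidding then wins at a price above your value.
$1114: above both → same outcome either way.
$430: inside the interval → strictly worse (loss $247).
$153: below both → same outcome either way.
$115: below both → same outcome either way.
$139: below both → same outcome either way.
Count: 1.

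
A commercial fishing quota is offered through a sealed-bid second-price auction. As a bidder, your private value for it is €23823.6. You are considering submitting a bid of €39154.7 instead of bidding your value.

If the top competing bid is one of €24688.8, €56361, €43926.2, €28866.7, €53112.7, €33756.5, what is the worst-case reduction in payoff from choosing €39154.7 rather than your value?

€24688.8: truthful gives €0, deviation gives −€865.2 → loss €865.2.
€56361: same outcome either way → loss €0.
€43926.2: same outcome either way → loss €0.
€28866.7: truthful gives €0, deviation gives −€5043.1 → loss €5043.1.
€53112.7: same outcome either way → loss €0.
€33756.5: truthful gives €0, deviation gives −€9932.9 → loss €9932.9.
Maximum loss: €9932.9.

€9932.9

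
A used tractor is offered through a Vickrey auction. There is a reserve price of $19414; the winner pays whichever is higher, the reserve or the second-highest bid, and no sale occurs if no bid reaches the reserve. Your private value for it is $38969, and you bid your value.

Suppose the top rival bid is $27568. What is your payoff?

Your bid $38969 is the highest and exceeds the reserve.
Price = max(second-highest bid, reserve) = max($27568, $19414) = $27568.
Payoff = $38969 − $27568 = $11401.

$11401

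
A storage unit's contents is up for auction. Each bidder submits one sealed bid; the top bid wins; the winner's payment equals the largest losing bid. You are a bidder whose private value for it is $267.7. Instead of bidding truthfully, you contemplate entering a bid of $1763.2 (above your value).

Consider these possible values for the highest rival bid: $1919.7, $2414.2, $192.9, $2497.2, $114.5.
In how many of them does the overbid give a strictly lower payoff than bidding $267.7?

0

The deviation hurts exactly when the highest competing bid lies strictly between $267.7 and $1763.2 — overbidding then wins at a price above your value.
$1919.7: above both → same outcome either way.
$2414.2: above both → same outcome either way.
$192.9: below both → same outcome either way.
$2497.2: above both → same outcome either way.
$114.5: below both → same outcome either way.
Count: 0.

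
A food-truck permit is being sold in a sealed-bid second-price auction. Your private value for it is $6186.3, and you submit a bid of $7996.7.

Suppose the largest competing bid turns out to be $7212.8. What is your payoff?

Your bid $7996.7 exceeds the highest competing bid $7212.8, so you win.
In a second-price auction the winner pays the second-highest bid, $7212.8.
Payoff = value − price = $6186.3 − $7212.8 = −$1026.5.

−$1026.5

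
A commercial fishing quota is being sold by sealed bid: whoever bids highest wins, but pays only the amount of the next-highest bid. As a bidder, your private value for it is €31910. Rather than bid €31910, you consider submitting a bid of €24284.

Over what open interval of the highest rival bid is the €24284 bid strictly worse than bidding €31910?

If the competing bid is below €24284, both bids win at the same price — no difference.
If it is above €31910, both bids lose — no difference.
If it lies strictly between €24284 and €31910, bidding your value wins at a price below your value (positive payoff) while bidding €24284 loses (payoff 0).
So the deviation strictly hurts on the open interval (€24284, €31910).

(€24284, €31910)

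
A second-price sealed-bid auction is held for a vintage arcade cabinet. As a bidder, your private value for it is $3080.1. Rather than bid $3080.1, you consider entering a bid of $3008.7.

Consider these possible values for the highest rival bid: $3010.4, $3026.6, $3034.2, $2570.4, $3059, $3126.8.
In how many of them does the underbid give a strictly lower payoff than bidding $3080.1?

4

The deviation hurts exactly when the highest competing bid lies strictly between $3008.7 and $3080.1 — underbidding then forfeits a profitable win.
$3010.4: inside the interval → strictly worse (loss $69.7).
$3026.6: inside the interval → strictly worse (loss $53.5).
$3034.2: inside the interval → strictly worse (loss $45.9).
$2570.4: below both → same outcome either way.
$3059: inside the interval → strictly worse (loss $21.1).
$3126.8: above both → same outcome either way.
Count: 4.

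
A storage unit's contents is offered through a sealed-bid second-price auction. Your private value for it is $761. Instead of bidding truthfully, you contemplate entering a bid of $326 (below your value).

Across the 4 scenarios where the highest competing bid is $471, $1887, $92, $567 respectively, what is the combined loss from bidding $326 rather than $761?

The deviation costs you only when the competing bid falls strictly between $326 and $761; elsewhere both bids give the same outcome.
$471: truthful payoff $290, deviation payoff $0 → loss $290.
$1887: outcomes coincide → loss $0.
$92: outcomes coincide → loss $0.
$567: truthful payoff $194, deviation payoff $0 → loss $194.
Total loss = $290 + $194 = $484.
Truthful bidding weakly dominates here: raising your bid can only win items priced above your value, and lowering it can only forfeit items priced below.

$484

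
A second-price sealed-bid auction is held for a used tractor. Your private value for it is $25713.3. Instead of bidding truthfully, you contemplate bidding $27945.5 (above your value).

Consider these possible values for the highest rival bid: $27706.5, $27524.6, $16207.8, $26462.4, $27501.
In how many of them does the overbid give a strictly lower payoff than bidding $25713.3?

The deviation hurts exactly when the highest competing bid lies strictly between $25713.3 and $27945.5 — overbidding then wins at a price above your value.
$27706.5: inside the interval → strictly worse (loss $1993.2).
$27524.6: inside the interval → strictly worse (loss $1811.3).
$16207.8: below both → same outcome either way.
$26462.4: inside the interval → strictly worse (loss $749.1).
$27501: inside the interval → strictly worse (loss $1787.7).
Count: 4.

4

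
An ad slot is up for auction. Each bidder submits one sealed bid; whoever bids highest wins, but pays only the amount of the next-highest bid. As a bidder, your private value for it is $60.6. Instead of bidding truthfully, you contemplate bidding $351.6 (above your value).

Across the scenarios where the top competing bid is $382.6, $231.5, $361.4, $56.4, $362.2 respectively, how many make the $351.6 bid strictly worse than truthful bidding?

1

The deviation hurts exactly when the highest competing bid lies strictly between $60.6 and $351.6 — overbidding then wins at a price above your value.
$382.6: above both → same outcome either way.
$231.5: inside the interval → strictly worse (loss $170.9).
$361.4: above both → same outcome either way.
$56.4: below both → same outcome either way.
$362.2: above both → same outcome either way.
Count: 1.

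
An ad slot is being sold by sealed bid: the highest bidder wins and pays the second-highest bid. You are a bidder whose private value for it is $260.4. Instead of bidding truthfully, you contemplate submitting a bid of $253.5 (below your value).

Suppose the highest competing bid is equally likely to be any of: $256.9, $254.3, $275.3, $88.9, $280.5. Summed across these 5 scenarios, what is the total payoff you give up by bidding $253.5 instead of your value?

The deviation costs you only when the competing bid falls strictly between $253.5 and $260.4; elsewhere both bids give the same outcome.
$256.9: truthful payoff $3.5, deviation payoff $0 → loss $3.5.
$254.3: truthful payoff $6.1, deviation payoff $0 → loss $6.1.
$275.3: outcomes coincide → loss $0.
$88.9: outcomes coincide → loss $0.
$280.5: outcomes coincide → loss $0.
Total loss = $3.5 + $6.1 = $9.6.

$9.6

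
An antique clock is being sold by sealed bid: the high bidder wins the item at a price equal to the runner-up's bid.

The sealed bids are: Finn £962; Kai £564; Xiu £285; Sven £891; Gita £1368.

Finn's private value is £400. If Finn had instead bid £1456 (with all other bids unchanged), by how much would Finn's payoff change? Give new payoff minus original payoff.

The highest bid among the other bidders is £1368; Finn's bid doesn't change that.
Original bid £962: Finn is not highest (top rival bid is £1368); payoff £0.
Alternative bid £1456: Finn is highest, pays the top rival bid £1368; payoff £400 − £1368 = −£968.
Change in payoff = −£968 − (£0) = −£968.

−£968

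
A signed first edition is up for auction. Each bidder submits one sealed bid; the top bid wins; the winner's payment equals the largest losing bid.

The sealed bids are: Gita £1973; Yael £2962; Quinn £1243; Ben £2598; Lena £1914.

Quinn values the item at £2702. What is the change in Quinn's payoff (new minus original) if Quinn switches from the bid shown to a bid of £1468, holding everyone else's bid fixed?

The highest bid among the other bidders is £2962; Quinn's bid doesn't change that.
Original bid £1243: Quinn is not highest (top rival bid is £2962); payoff £0.
Alternative bid £1468: Quinn is not highest (top rival bid is £2962); payoff £0.
Change in payoff = £0 − (£0) = £0.

£0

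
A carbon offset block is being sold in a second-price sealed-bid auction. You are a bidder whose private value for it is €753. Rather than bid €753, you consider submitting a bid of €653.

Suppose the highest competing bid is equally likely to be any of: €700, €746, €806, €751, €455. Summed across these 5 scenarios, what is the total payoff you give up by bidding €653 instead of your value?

The deviation costs you only when the competing bid falls strictly between €653 and €753; elsewhere both bids give the same outcome.
€700: truthful payoff €53, deviation payoff €0 → loss €53.
€746: truthful payoff €7, deviation payoff €0 → loss €7.
€806: outcomes coincide → loss €0.
€751: truthful payoff €2, deviation payoff €0 → loss €2.
€455: outcomes coincide → loss €0.
Total loss = €53 + €7 + €2 = €62.

€62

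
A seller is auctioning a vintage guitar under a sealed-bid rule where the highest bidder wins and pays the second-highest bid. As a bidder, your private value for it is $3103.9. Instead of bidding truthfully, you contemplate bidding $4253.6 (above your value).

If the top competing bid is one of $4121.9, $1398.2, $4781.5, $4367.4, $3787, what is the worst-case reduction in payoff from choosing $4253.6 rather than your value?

$1018

$4121.9: truthful gives $0, deviation gives −$1018 → loss $1018.
$1398.2: same outcome either way → loss $0.
$4781.5: same outcome either way → loss $0.
$4367.4: same outcome either way → loss $0.
$3787: truthful gives $0, deviation gives −$683.1 → loss $683.1.
Maximum loss: $1018.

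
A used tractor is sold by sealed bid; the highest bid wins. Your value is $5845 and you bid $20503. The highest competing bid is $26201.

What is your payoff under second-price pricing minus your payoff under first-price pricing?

$0

Your bid $20503 is below $26201, so you lose under either rule.
Payoff is $0 in both cases; difference = $0.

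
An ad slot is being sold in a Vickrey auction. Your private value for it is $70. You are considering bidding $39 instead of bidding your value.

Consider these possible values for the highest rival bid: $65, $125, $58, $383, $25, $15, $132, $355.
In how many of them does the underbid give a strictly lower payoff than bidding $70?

2

The deviation hurts exactly when the highest competing bid lies strictly between $39 and $70 — underbidding then forfeits a profitable win.
$65: inside the interval → strictly worse (loss $5).
$125: above both → same outcome either way.
$58: inside the interval → strictly worse (loss $12).
$383: above both → same outcome either way.
$25: below both → same outcome either way.
$15: below both → same outcome either way.
$132: above both → same outcome either way.
$355: above both → same outcome either way.
Count: 2.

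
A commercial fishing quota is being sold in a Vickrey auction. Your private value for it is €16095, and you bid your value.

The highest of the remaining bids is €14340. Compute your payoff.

Your bid €16095 exceeds the highest competing bid €14340, so you win.
In a second-price auction the winner pays the second-highest bid, €14340.
Payoff = value − price = €16095 − €14340 = €1755.

€1755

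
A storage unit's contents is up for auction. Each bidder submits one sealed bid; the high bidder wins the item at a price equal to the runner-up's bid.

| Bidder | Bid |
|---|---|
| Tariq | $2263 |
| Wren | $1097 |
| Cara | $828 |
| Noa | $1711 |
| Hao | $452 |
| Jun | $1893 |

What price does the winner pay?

$1893

Highest bid: Tariq at $2263, so Tariq wins.
Second-highest bid: Jun at $1893 — that is the price the winner pays.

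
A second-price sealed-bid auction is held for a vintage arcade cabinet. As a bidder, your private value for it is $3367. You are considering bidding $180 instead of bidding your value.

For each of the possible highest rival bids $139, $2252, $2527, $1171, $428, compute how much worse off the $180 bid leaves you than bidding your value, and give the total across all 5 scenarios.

The deviation costs you only when the competing bid falls strictly between $180 and $3367; elsewhere both bids give the same outcome.
$139: outcomes coincide → loss $0.
$2252: truthful payoff $1115, deviation payoff $0 → loss $1115.
$2527: truthful payoff $840, deviation payoff $0 → loss $840.
$1171: truthful payoff $2196, deviation payoff $0 → loss $2196.
$428: truthful payoff $2939, deviation payoff $0 → loss $2939.
Total loss = $1115 + $840 + $2196 + $2939 = $7090.

$7090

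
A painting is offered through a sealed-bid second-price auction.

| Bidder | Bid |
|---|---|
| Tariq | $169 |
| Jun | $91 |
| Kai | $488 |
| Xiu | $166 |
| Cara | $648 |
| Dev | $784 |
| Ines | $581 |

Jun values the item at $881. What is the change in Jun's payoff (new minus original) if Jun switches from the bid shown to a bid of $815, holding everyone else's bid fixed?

The highest bid among the other bidders is $784; Jun's bid doesn't change that.
Original bid $91: Jun is not highest (top rival bid is $784); payoff $0.
Alternative bid $815: Jun is highest, pays the top rival bid $784; payoff $881 − $784 = $97.
Change in payoff = $97 − ($0) = $97.

$97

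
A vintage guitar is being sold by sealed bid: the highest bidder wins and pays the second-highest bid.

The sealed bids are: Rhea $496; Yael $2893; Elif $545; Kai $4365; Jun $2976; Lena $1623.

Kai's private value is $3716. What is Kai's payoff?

Highest bid: Kai at $4365, so Kai wins.
Second-highest bid: Jun at $2976 — that is the price the winner pays.
Kai's payoff = value − price = $3716 − $2976 = $740.

$740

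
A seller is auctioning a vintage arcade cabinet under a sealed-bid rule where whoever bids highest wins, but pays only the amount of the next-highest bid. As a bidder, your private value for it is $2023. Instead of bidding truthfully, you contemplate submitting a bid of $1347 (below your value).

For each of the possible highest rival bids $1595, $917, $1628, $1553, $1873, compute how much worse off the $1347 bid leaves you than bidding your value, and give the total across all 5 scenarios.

The deviation costs you only when the competing bid falls strictly between $1347 and $2023; elsewhere both bids give the same outcome.
$1595: truthful payoff $428, deviation payoff $0 → loss $428.
$917: outcomes coincide → loss $0.
$1628: truthful payoff $395, deviation payoff $0 → loss $395.
$1553: truthful payoff $470, deviation payoff $0 → loss $470.
$1873: truthful payoff $150, deviation payoff $0 → loss $150.
Total loss = $428 + $395 + $470 + $150 = $1443.
Because the price is fixed by the runner-up's bid, deviating from your value can only change a good outcome into a bad one — never the reverse.

$1443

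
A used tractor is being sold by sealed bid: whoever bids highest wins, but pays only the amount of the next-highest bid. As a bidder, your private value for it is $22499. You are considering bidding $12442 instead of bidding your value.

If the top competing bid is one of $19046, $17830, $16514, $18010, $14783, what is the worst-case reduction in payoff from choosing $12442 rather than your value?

$19046: truthful gives $3453, deviation gives $0 → loss $3453.
$17830: truthful gives $4669, deviation gives $0 → loss $4669.
$16514: truthful gives $5985, deviation gives $0 → loss $5985.
$18010: truthful gives $4489, deviation gives $0 → loss $4489.
$14783: truthful gives $7716, deviation gives $0 → loss $7716.
Maximum loss: $7716.

$7716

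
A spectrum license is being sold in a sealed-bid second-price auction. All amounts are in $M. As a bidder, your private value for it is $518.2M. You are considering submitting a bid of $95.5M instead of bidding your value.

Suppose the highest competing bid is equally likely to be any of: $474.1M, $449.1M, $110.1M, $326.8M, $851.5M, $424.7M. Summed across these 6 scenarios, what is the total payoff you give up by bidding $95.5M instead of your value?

$806.2M

The deviation costs you only when the competing bid falls strictly between $95.5M and $518.2M; elsewhere both bids give the same outcome.
$474.1M: truthful payoff $44.1M, deviation payoff $0M → loss $44.1M.
$449.1M: truthful payoff $69.1M, deviation payoff $0M → loss $69.1M.
$110.1M: truthful payoff $408.1M, deviation payoff $0M → loss $408.1M.
$326.8M: truthful payoff $191.4M, deviation payoff $0M → loss $191.4M.
$851.5M: outcomes coincide → loss $0M.
$424.7M: truthful payoff $93.5M, deviation payoff $0M → loss $93.5M.
Total loss = $44.1M + $69.1M + $408.1M + $191.4M + $93.5M = $806.2M.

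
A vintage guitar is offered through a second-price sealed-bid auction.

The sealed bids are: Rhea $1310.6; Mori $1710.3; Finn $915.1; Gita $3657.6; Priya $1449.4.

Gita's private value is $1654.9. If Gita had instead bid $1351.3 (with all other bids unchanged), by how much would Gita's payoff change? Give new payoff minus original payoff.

$55.4

The highest bid among the other bidders is $1710.3; Gita's bid doesn't change that.
Original bid $3657.6: Gita is highest, pays the top rival bid $1710.3; payoff $1654.9 − $1710.3 = −$55.4.
Alternative bid $1351.3: Gita is not highest (top rival bid is $1710.3); payoff $0.
Change in payoff = $0 − (−$55.4) = $55.4.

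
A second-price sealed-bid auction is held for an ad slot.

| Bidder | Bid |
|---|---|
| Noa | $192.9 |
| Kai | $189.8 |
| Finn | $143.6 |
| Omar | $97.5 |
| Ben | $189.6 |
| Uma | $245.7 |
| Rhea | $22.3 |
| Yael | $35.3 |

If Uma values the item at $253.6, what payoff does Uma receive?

$60.7

Highest bid: Uma at $245.7, so Uma wins.
Second-highest bid: Noa at $192.9 — that is the price the winner pays.
Uma's payoff = value − price = $253.6 − $192.9 = $60.7.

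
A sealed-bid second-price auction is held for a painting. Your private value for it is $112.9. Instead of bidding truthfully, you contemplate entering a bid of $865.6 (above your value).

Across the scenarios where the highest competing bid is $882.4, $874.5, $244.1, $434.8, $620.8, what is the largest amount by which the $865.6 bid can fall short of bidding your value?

$507.9

$882.4: same outcome either way → loss $0.
$874.5: same outcome either way → loss $0.
$244.1: truthful gives $0, deviation gives −$131.2 → loss $131.2.
$434.8: truthful gives $0, deviation gives −$321.9 → loss $321.9.
$620.8: truthful gives $0, deviation gives −$507.9 → loss $507.9.
Maximum loss: $507.9.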